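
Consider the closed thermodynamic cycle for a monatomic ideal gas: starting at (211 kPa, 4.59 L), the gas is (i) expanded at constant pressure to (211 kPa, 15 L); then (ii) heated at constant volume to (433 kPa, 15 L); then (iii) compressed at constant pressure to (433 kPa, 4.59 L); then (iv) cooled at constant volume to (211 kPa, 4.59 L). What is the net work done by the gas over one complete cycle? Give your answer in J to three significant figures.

Constant-volume legs do no work.
W(i) = (211)(15 − 4.59) = 2197 J; W(iii) = (433)(4.59 − 15) = -4508 J.
W_net = 2197 − 4508 = -2311 J (the counter-clockwise enclosed area).

W_net ≈ -2310 J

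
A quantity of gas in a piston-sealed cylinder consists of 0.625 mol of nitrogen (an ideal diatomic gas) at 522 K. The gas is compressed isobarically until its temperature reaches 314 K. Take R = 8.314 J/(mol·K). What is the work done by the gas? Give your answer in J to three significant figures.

Isobaric: W = P ΔV = nR ΔT.
W = (0.625)(8.314)(314 − 522) = -1081 J.

W ≈ -1080 J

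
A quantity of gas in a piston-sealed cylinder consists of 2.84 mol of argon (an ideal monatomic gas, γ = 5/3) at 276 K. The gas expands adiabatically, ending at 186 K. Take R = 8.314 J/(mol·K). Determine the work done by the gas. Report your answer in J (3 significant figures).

W ≈ 3190 J

Adiabatic ⇒ Q = 0, so W_by = −ΔU = nCᵥ(T₁ − T₂).
Cᵥ = 3R/2 = 12.47 J/(mol·K).
W = (2.84)(12.47)(276 − 186) = 3188 J.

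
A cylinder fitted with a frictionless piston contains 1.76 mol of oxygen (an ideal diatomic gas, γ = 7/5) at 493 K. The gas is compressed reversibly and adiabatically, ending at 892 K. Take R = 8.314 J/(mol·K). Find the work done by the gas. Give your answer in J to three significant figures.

Adiabatic ⇒ Q = 0, so W_by = −ΔU = nCᵥ(T₁ − T₂).
Cᵥ = 5R/2 = 20.79 J/(mol·K).
W = (1.76)(20.79)(493 − 892) = -14596 J.

W ≈ -14600 J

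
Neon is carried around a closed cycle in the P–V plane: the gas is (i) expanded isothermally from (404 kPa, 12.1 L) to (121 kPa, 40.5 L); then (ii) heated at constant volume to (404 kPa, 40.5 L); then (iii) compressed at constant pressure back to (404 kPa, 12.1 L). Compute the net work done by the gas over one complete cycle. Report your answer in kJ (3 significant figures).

W_net ≈ -5.57 kJ

Leg (i): W = PᵢVᵢ ln(V_f/Vᵢ) = (4888) ln(40.5/12.1) = 5906 J.
Leg (ii): W = 0.
Leg (iii): W = PΔV = (404)(12.1 − 40.5) = -11474 J.
W_net = 5906 − 11474 = -5568 J.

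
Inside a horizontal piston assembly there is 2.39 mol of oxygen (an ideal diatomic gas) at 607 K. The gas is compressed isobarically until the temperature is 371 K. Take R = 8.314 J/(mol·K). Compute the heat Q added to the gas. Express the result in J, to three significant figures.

Isobaric: W = nRΔT = (2.39)(8.314)(-236) = -4689 J.
ΔU = nCᵥΔT with Cᵥ = 5R/2: ΔU = (2.39)(20.79)(-236) = -11724 J.
Q = ΔU + W = -11724 − 4689 = -16413 J.

Q ≈ -16400 J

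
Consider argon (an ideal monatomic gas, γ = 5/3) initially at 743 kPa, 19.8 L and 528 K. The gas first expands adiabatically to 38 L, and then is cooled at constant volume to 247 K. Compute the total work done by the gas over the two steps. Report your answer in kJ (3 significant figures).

W_total ≈ 7.78 kJ

Step 1 (adiabatic): W = (P₁V₁ − P₂V₂)/(γ−1) = (14711 − 9526)/0.667 = 7778 J.
Step 2 (isochoric): W = 0 (constant volume).
W_total = 7778 + 0 = 7778 J.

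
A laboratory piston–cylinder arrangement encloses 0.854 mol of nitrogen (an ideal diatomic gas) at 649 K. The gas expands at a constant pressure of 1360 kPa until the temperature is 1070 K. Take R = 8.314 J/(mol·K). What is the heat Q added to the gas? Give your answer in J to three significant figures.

Q ≈ 10500 J

Isobaric: W = nRΔT = (0.854)(8.314)(421) = 2989 J.
ΔU = nCᵥΔT with Cᵥ = 5R/2: ΔU = (0.854)(20.79)(421) = 7473 J.
Q = ΔU + W = 7473 + 2989 = 10462 J.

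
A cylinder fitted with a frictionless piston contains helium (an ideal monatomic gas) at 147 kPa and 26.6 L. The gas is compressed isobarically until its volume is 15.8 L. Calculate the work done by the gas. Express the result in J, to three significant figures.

W ≈ -1590 J

Isobaric: W = P ΔV.
W = (147 kPa)(15.8 − 26.6 L) = (147)(-10.8) = -1588 J.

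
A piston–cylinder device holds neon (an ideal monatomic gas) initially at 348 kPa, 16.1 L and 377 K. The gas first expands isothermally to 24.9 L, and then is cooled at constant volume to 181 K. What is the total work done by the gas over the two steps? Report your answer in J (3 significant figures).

Step 1 (isothermal): W = P₁V₁ ln(V₂/V₁) = (5603) ln(24.9/16.1) = 2443 J.
Step 2 (isochoric): W = 0 (constant volume).
W_total = 2443 + 0 = 2443 J.

W_total ≈ 2440 J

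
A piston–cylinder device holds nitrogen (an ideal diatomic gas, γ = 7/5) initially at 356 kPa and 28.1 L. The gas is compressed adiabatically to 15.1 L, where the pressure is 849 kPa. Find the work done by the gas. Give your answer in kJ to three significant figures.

W ≈ -7.04 kJ

Adiabatic: W = (P₁V₁ − P₂V₂)/(γ − 1) with γ = 7/5.
P₁V₁ = 10004 J, P₂V₂ = 12820 J.
W = (10004 − 12820) / 0.4 = -7041 J.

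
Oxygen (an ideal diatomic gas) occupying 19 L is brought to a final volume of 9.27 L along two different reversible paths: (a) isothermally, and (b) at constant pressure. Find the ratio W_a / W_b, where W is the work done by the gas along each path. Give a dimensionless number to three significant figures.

W_a / W_b ≈ 1.40

Path (a) isothermal: W = P₁V₁ ln(V₂/V₁) → W_a/(P₁V₁) = -0.7177.
Path (b) isobaric: W = P₁(V₂ − V₁) → W_b/(P₁V₁) = -0.5121.
W_a / W_b = -0.7177 / -0.5121 = 1.401.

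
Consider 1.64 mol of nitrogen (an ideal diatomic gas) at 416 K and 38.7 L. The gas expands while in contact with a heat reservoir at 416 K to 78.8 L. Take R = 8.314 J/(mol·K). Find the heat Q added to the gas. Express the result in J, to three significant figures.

Isothermal ⇒ ΔU = 0, so Q = W = nRT ln(V₂/V₁).
Q = (1.64)(8.314)(416) ln(78.8/38.7) = 5672 × 0.7111 = 4033 J.

Q ≈ 4030 J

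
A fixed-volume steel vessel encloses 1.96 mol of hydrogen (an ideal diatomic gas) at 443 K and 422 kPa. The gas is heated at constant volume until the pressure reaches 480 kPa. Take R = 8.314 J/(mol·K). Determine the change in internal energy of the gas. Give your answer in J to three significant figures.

ΔU ≈ 2480 J

Constant volume ⇒ W = 0, so Q = ΔU = nCᵥΔT with Cᵥ = 5R/2 = 20.79 J/(mol·K).
At constant V, T₂/T₁ = P₂/P₁ ⇒ ΔT = T₁(P₂/P₁ − 1) = 443·(480/422 − 1) = 60.89 K.
ΔU = (1.96)(20.79)(60.89) = 2480 J.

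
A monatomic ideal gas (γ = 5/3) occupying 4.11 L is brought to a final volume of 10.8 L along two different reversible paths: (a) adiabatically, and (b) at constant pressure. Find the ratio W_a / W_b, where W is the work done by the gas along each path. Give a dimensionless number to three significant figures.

W_a / W_b ≈ 0.438

Path (a) adiabatic: W = P₁V₁(1 − (V₁/V₂)^(γ−1))/(γ−1) → W_a/(P₁V₁) = 0.7123.
Path (b) isobaric: W = P₁(V₂ − V₁) → W_b/(P₁V₁) = 1.628.
W_a / W_b = 0.7123 / 1.628 = 0.4376.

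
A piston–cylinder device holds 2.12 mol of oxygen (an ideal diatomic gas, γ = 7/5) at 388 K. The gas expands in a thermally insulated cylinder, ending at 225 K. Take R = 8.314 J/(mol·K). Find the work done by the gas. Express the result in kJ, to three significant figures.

W ≈ 7.18 kJ

Adiabatic ⇒ Q = 0, so W_by = −ΔU = nCᵥ(T₁ − T₂).
Cᵥ = 5R/2 = 20.79 J/(mol·K).
W = (2.12)(20.79)(388 − 225) = 7182 J.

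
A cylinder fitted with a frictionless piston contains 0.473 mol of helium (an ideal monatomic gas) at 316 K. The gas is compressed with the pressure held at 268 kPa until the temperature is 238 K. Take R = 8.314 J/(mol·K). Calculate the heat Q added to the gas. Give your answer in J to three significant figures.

Isobaric: W = nRΔT = (0.473)(8.314)(-78) = -306.7 J.
ΔU = nCᵥΔT with Cᵥ = 3R/2: ΔU = (0.473)(12.47)(-78) = -460.1 J.
Q = ΔU + W = -460.1 − 306.7 = -766.8 J.

Q ≈ -767 J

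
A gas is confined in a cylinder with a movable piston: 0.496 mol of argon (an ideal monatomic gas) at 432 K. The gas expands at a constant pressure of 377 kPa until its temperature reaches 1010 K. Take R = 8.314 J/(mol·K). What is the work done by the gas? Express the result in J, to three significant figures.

Isobaric: W = P ΔV = nR ΔT.
W = (0.496)(8.314)(1010 − 432) = 2384 J.

W ≈ 2380 J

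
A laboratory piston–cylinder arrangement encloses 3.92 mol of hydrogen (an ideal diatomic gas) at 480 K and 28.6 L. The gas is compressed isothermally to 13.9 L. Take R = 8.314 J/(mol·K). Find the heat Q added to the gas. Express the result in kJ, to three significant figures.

Isothermal ⇒ ΔU = 0, so Q = W = nRT ln(V₂/V₁).
Q = (3.92)(8.314)(480) ln(13.9/28.6) = 15644 × -0.7215 = -11287 J.

Q ≈ -11.3 kJ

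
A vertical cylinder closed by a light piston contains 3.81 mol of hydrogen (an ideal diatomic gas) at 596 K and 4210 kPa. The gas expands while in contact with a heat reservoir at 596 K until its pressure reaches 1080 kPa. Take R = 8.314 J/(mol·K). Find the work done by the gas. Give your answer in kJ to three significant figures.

Isothermal process: W = nRT ln(V₂/V₁) = nRT ln(P₁/P₂).
W = (3.81)(8.314)(596) × ln(4210/1080)
  = 18879 × ln(3.898) = 18879 × 1.361
W_by_gas = 25685 J.

W ≈ 25.7 kJ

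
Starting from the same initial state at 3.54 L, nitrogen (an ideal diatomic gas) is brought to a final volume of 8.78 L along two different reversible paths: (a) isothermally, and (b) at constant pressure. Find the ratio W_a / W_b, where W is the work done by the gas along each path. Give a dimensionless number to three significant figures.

Path (a) isothermal: W = P₁V₁ ln(V₂/V₁) → W_a/(P₁V₁) = 0.9083.
Path (b) isobaric: W = P₁(V₂ − V₁) → W_b/(P₁V₁) = 1.48.
W_a / W_b = 0.9083 / 1.48 = 0.6137.

W_a / W_b ≈ 0.614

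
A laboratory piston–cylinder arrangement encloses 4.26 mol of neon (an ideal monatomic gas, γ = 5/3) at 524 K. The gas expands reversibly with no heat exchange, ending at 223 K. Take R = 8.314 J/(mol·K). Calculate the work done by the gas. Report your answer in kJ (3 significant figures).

Adiabatic ⇒ Q = 0, so W_by = −ΔU = nCᵥ(T₁ − T₂).
Cᵥ = 3R/2 = 12.47 J/(mol·K).
W = (4.26)(12.47)(524 − 223) = 15991 J.

W ≈ 16.0 kJ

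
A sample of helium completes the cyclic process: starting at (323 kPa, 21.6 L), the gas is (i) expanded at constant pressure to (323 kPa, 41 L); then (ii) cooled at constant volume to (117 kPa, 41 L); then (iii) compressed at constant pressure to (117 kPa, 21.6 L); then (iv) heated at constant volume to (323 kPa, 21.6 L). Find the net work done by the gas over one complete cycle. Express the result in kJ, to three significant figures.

W_net ≈ 4.00 kJ

Constant-volume legs do no work.
W(i) = (323)(41 − 21.6) = 6266 J; W(iii) = (117)(21.6 − 41) = -2270 J.
W_net = 6266 − 2270 = 3996 J (the clockwise enclosed area).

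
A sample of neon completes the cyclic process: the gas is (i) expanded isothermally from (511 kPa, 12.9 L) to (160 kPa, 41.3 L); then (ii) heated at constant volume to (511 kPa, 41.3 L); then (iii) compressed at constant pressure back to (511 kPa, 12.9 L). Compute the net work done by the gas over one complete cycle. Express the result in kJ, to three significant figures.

W_net ≈ -6.84 kJ

Leg (i): W = PᵢVᵢ ln(V_f/Vᵢ) = (6592) ln(41.3/12.9) = 7671 J.
Leg (ii): W = 0.
Leg (iii): W = PΔV = (511)(12.9 − 41.3) = -14512 J.
W_net = 7671 − 14512 = -6842 J.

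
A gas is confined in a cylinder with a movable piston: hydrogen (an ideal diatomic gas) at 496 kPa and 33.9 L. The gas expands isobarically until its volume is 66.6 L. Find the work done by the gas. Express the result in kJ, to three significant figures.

W ≈ 16.2 kJ

Isobaric: W = P ΔV.
W = (496 kPa)(66.6 − 33.9 L) = (496)(32.7) = 16219 J.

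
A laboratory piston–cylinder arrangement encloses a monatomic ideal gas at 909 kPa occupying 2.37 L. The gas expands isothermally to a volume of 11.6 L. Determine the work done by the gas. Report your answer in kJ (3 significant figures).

Isothermal: W = nRT ln(V₂/V₁) = P₁V₁ ln(V₂/V₁).
P₁V₁ = (909 kPa)(2.37 L) = 2154 J.
W = 2154 × ln(11.6/2.37) = 2154 × 1.588
W_by_gas = 3421 J.

W ≈ 3.42 kJ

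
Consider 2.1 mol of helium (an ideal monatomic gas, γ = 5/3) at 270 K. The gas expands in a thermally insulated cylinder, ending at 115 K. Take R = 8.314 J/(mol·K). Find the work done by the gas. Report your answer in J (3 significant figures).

W ≈ 4060 J

Adiabatic ⇒ Q = 0, so W_by = −ΔU = nCᵥ(T₁ − T₂).
Cᵥ = 3R/2 = 12.47 J/(mol·K).
W = (2.1)(12.47)(270 − 115) = 4059 J.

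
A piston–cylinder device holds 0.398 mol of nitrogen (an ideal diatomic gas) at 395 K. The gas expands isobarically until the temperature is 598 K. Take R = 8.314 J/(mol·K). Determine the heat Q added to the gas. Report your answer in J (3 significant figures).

Isobaric: W = nRΔT = (0.398)(8.314)(203) = 671.7 J.
ΔU = nCᵥΔT with Cᵥ = 5R/2: ΔU = (0.398)(20.79)(203) = 1679 J.
Q = ΔU + W = 1679 + 671.7 = 2351 J.

Q ≈ 2350 J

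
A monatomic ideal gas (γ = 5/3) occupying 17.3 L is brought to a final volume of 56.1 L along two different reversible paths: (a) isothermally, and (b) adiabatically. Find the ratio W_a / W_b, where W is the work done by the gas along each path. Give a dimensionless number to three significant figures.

W_a / W_b ≈ 1.44

Path (a) isothermal: W = P₁V₁ ln(V₂/V₁) → W_a/(P₁V₁) = 1.176.
Path (b) adiabatic: W = P₁V₁(1 − (V₁/V₂)^(γ−1))/(γ−1) → W_b/(P₁V₁) = 0.8153.
W_a / W_b = 1.176 / 0.8153 = 1.443.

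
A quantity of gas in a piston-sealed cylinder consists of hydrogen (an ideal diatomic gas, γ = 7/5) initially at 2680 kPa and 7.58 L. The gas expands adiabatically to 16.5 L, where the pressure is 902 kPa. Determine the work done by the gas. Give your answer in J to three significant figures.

Adiabatic: W = (P₁V₁ − P₂V₂)/(γ − 1) with γ = 7/5.
P₁V₁ = 20314 J, P₂V₂ = 14883 J.
W = (20314 − 14883) / 0.4 = 13579 J.

W ≈ 13600 J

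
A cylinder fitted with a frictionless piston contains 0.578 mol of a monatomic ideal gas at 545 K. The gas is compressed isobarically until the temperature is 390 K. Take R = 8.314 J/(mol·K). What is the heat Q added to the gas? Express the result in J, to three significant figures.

Isobaric: W = nRΔT = (0.578)(8.314)(-155) = -744.9 J.
ΔU = nCᵥΔT with Cᵥ = 3R/2: ΔU = (0.578)(12.47)(-155) = -1117 J.
Q = ΔU + W = -1117 − 744.9 = -1862 J.

Q ≈ -1860 J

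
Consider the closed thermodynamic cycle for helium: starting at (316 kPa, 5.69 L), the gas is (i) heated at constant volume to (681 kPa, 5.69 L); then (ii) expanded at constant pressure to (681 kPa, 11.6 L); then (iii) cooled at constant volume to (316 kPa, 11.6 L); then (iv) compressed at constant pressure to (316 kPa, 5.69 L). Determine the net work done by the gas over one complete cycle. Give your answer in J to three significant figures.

W_net ≈ 2160 J

Constant-volume legs do no work.
W(ii) = (681)(11.6 − 5.69) = 4025 J; W(iv) = (316)(5.69 − 11.6) = -1868 J.
W_net = 4025 − 1868 = 2157 J (the clockwise enclosed area).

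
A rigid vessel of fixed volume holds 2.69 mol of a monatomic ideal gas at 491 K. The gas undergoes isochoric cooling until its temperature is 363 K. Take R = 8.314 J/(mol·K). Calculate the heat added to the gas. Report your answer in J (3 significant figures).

Constant volume ⇒ W = 0, so Q = ΔU = nCᵥΔT with Cᵥ = 3R/2 = 12.47 J/(mol·K).
ΔU = (2.69)(12.47)(363 − 491) = -4294 J.

Q ≈ -4290 J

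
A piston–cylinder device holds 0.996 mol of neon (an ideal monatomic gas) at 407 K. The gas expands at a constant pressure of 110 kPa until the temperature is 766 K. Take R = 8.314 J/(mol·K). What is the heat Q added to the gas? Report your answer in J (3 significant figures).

Q ≈ 7430 J

Isobaric: W = nRΔT = (0.996)(8.314)(359) = 2973 J.
ΔU = nCᵥΔT with Cᵥ = 3R/2: ΔU = (0.996)(12.47)(359) = 4459 J.
Q = ΔU + W = 4459 + 2973 = 7432 J.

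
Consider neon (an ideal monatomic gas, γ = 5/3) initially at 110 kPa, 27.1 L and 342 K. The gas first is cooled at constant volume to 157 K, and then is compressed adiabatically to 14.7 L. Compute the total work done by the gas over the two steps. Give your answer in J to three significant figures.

Step 1 (isochoric): W = 0 (constant volume).
After step 1: P = 50.5 kPa (V unchanged).
Step 2 (adiabatic): W = (P₁V₁ − P₂V₂)/(γ−1) = (1368 − 2057)/0.667 = -1034 J.
W_total = 0 − 1034 = -1034 J.

W_total ≈ -1030 J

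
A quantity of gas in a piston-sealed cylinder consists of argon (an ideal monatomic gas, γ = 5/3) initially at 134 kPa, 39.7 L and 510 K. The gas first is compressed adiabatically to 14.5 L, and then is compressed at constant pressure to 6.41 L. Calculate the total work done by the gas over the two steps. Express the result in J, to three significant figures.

Step 1 (adiabatic): W = (P₁V₁ − P₂V₂)/(γ−1) = (5320 − 10411)/0.667 = -7637 J.
After step 1: P = 718 kPa, V = 14.5 L, T = 998.1 K.
Step 2 (isobaric): W = PΔV = (718 kPa)(6.41 − 14.5 L) = -5809 J.
W_total = -7637 − 5809 = -13446 J.

W_total ≈ -13400 J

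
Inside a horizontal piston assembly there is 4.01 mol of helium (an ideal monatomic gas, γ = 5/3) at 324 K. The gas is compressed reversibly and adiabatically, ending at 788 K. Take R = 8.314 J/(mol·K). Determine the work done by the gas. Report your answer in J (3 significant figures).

W ≈ -23200 J

Adiabatic ⇒ Q = 0, so W_by = −ΔU = nCᵥ(T₁ − T₂).
Cᵥ = 3R/2 = 12.47 J/(mol·K).
W = (4.01)(12.47)(324 − 788) = -23204 J.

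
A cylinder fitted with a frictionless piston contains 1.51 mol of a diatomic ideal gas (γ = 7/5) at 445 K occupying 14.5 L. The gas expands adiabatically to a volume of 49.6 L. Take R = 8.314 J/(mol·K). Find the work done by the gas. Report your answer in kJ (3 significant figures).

W ≈ 5.43 kJ

Adiabatic: TV^(γ−1) = const with γ = 7/5.
T₂ = T₁ (V₁/V₂)^(γ−1) = 445 × (14.5/49.6)^0.4 = 445 × 0.6114 = 272.1 K.
W_by = nCᵥ(T₁ − T₂) = (1.51)(20.79)(445 − 272.1) = 5427 J.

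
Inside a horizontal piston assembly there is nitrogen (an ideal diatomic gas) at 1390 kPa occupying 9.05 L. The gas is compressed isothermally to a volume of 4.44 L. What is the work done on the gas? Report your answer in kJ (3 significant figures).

W ≈ 8.96 kJ

Isothermal: W = nRT ln(V₂/V₁) = P₁V₁ ln(V₂/V₁).
P₁V₁ = (1390 kPa)(9.05 L) = 12580 J.
W = 12580 × ln(4.44/9.05) = 12580 × -0.7121
W_by_gas = -8958 J; work on gas = −W_by = 8958 J.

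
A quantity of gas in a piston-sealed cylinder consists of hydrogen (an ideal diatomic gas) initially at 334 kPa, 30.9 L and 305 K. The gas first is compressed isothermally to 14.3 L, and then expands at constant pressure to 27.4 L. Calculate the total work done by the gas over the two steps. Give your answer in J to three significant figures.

Step 1 (isothermal): W = P₁V₁ ln(V₂/V₁) = (10321) ln(14.3/30.9) = -7952 J.
After step 1: P = 721.7 kPa, V = 14.3 L, T = 305 K.
Step 2 (isobaric): W = PΔV = (721.7 kPa)(27.4 − 14.3 L) = 9455 J.
W_total = -7952 + 9455 = 1503 J.

W_total ≈ 1500 J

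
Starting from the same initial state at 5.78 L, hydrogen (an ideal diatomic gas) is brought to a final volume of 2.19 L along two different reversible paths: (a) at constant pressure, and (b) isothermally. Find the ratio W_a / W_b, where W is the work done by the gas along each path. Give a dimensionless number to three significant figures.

Path (a) isobaric: W = P₁(V₂ − V₁) → W_a/(P₁V₁) = -0.6211.
Path (b) isothermal: W = P₁V₁ ln(V₂/V₁) → W_b/(P₁V₁) = -0.9705.
W_a / W_b = -0.6211 / -0.9705 = 0.64.

W_a / W_b ≈ 0.640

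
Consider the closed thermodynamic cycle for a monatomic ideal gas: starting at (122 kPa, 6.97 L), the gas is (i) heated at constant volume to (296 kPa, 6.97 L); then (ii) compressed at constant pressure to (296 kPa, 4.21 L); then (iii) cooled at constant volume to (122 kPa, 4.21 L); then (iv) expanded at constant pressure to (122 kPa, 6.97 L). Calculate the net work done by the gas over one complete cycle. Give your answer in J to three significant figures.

Constant-volume legs do no work.
W(ii) = (296)(4.21 − 6.97) = -817 J; W(iv) = (122)(6.97 − 4.21) = 336.7 J.
W_net = -817 + 336.7 = -480.2 J (the counter-clockwise enclosed area).

W_net ≈ -480 J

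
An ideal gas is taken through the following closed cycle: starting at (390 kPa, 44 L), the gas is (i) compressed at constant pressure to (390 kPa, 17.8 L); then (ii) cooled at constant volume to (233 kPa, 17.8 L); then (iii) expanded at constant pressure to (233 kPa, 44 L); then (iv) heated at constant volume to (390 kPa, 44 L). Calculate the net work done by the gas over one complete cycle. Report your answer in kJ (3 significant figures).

Constant-volume legs do no work.
W(i) = (390)(17.8 − 44) = -10218 J; W(iii) = (233)(44 − 17.8) = 6105 J.
W_net = -10218 + 6105 = -4113 J (the counter-clockwise enclosed area).

W_net ≈ -4.11 kJ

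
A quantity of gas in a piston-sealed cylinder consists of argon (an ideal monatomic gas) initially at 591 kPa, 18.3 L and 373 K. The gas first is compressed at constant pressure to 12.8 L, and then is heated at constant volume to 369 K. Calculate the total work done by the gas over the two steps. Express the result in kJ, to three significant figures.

Step 1 (isobaric): W = PΔV = (591 kPa)(12.8 − 18.3 L) = -3250 J.
Step 2 (isochoric): W = 0 (constant volume).
W_total = -3250 + 0 = -3250 J.

W_total ≈ -3.25 kJ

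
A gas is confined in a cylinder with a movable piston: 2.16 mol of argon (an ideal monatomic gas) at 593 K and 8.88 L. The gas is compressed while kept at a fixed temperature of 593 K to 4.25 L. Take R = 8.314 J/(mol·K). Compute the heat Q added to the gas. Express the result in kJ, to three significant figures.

Isothermal ⇒ ΔU = 0, so Q = W = nRT ln(V₂/V₁).
Q = (2.16)(8.314)(593) ln(4.25/8.88) = 10649 × -0.7369 = -7847 J.

Q ≈ -7.85 kJ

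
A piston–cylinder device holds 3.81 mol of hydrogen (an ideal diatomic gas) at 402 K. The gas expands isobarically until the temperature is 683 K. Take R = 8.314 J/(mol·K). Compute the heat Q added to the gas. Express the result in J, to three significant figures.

Q ≈ 31200 J

Isobaric: W = nRΔT = (3.81)(8.314)(281) = 8901 J.
ΔU = nCᵥΔT with Cᵥ = 5R/2: ΔU = (3.81)(20.79)(281) = 22253 J.
Q = ΔU + W = 22253 + 8901 = 31154 J.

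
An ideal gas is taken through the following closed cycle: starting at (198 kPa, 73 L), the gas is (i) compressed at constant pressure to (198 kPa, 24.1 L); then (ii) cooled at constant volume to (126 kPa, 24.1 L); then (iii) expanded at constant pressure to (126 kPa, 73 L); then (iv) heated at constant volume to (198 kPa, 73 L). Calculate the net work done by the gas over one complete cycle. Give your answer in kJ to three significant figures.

Constant-volume legs do no work.
W(i) = (198)(24.1 − 73) = -9682 J; W(iii) = (126)(73 − 24.1) = 6161 J.
W_net = -9682 + 6161 = -3521 J (the counter-clockwise enclosed area).

W_net ≈ -3.52 kJ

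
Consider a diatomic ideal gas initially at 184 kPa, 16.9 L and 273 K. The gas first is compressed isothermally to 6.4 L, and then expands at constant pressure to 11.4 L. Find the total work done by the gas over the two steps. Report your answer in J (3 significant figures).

W_total ≈ -590 J

Step 1 (isothermal): W = P₁V₁ ln(V₂/V₁) = (3110) ln(6.4/16.9) = -3019 J.
After step 1: P = 485.9 kPa, V = 6.4 L, T = 273 K.
Step 2 (isobaric): W = PΔV = (485.9 kPa)(11.4 − 6.4 L) = 2429 J.
W_total = -3019 + 2429 = -590.1 J.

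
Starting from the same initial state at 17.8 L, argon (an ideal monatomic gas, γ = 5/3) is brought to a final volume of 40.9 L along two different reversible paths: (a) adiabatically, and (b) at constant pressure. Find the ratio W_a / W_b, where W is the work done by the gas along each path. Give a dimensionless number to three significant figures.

Path (a) adiabatic: W = P₁V₁(1 − (V₁/V₂)^(γ−1))/(γ−1) → W_a/(P₁V₁) = 0.6386.
Path (b) isobaric: W = P₁(V₂ − V₁) → W_b/(P₁V₁) = 1.298.
W_a / W_b = 0.6386 / 1.298 = 0.4921.

W_a / W_b ≈ 0.492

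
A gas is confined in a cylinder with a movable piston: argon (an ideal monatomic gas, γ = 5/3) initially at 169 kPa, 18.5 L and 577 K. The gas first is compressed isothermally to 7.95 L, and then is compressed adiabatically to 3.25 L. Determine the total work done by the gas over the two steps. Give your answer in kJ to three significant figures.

Step 1 (isothermal): W = P₁V₁ ln(V₂/V₁) = (3126) ln(7.95/18.5) = -2641 J.
After step 1: P = 393.3 kPa, V = 7.95 L, T = 577 K.
Step 2 (adiabatic): W = (P₁V₁ − P₂V₂)/(γ−1) = (3126 − 5676)/0.667 = -3824 J.
W_total = -2641 − 3824 = -6465 J.

W_total ≈ -6.46 kJ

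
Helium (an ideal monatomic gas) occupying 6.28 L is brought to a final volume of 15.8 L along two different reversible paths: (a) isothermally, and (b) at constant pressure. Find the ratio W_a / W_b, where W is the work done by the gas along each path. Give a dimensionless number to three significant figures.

Path (a) isothermal: W = P₁V₁ ln(V₂/V₁) → W_a/(P₁V₁) = 0.9226.
Path (b) isobaric: W = P₁(V₂ − V₁) → W_b/(P₁V₁) = 1.516.
W_a / W_b = 0.9226 / 1.516 = 0.6086.

W_a / W_b ≈ 0.609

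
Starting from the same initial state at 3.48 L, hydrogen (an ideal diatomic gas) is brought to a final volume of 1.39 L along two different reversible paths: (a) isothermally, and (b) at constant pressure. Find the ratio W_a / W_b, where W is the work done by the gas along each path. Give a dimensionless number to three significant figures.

Path (a) isothermal: W = P₁V₁ ln(V₂/V₁) → W_a/(P₁V₁) = -0.9177.
Path (b) isobaric: W = P₁(V₂ − V₁) → W_b/(P₁V₁) = -0.6006.
W_a / W_b = -0.9177 / -0.6006 = 1.528.

W_a / W_b ≈ 1.53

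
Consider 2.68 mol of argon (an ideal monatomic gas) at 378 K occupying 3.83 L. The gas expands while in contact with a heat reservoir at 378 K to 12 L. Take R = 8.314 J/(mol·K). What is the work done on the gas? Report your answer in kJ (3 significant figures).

W ≈ -9.62 kJ

Isothermal: W = nRT ln(V₂/V₁).
W = (2.68)(8.314)(378) × ln(12/3.83)
  = 8422 × 1.142
W_by_gas = 9619 J; work on gas = −W_by = -9619 J.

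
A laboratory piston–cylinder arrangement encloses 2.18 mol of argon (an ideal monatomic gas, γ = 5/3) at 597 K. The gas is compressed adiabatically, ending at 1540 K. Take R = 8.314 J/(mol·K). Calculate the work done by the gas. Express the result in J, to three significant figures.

W ≈ -25600 J

Adiabatic ⇒ Q = 0, so W_by = −ΔU = nCᵥ(T₁ − T₂).
Cᵥ = 3R/2 = 12.47 J/(mol·K).
W = (2.18)(12.47)(597 − 1540) = -25637 J.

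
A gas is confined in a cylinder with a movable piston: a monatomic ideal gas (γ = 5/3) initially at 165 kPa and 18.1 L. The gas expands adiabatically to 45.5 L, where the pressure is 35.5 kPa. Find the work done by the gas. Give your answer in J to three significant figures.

Adiabatic: W = (P₁V₁ − P₂V₂)/(γ − 1) with γ = 5/3.
P₁V₁ = 2987 J, P₂V₂ = 1615 J.
W = (2987 − 1615) / 0.6667 = 2057 J.

W ≈ 2060 J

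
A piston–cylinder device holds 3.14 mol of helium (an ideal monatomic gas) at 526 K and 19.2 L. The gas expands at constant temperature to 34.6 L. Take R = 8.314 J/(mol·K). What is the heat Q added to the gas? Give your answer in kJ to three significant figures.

Isothermal ⇒ ΔU = 0, so Q = W = nRT ln(V₂/V₁).
Q = (3.14)(8.314)(526) ln(34.6/19.2) = 13732 × 0.5889 = 8087 J.

Q ≈ 8.09 kJ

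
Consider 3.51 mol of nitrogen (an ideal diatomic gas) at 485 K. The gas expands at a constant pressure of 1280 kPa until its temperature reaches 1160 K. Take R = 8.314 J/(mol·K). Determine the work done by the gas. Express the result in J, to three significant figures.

W ≈ 19700 J

Isobaric: W = P ΔV = nR ΔT.
W = (3.51)(8.314)(1160 − 485) = 19698 J.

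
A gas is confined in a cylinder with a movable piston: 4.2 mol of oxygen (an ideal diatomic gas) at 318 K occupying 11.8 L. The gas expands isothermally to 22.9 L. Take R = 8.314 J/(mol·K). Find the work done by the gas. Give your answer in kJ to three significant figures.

Isothermal: W = nRT ln(V₂/V₁).
W = (4.2)(8.314)(318) × ln(22.9/11.8)
  = 11104 × 0.663
W_by_gas = 7362 J.

W ≈ 7.36 kJ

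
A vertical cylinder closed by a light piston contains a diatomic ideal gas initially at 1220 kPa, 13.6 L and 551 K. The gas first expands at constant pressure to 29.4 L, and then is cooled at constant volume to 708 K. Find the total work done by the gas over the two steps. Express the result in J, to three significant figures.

W_total ≈ 19300 J

Step 1 (isobaric): W = PΔV = (1220 kPa)(29.4 − 13.6 L) = 19276 J.
Step 2 (isochoric): W = 0 (constant volume).
W_total = 19276 + 0 = 19276 J.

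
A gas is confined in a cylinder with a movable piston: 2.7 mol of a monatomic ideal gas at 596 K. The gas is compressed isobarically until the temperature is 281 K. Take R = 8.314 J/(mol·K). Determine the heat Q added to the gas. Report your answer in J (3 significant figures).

Q ≈ -17700 J

Isobaric: W = nRΔT = (2.7)(8.314)(-315) = -7071 J.
ΔU = nCᵥΔT with Cᵥ = 3R/2: ΔU = (2.7)(12.47)(-315) = -10607 J.
Q = ΔU + W = -10607 − 7071 = -17678 J.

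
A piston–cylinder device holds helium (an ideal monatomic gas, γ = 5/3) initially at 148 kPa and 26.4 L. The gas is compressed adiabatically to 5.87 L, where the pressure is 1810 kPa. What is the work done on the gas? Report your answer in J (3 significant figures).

W ≈ 10100 J

Adiabatic: W = (P₁V₁ − P₂V₂)/(γ − 1) with γ = 5/3.
P₁V₁ = 3907 J, P₂V₂ = 10625 J.
W = (3907 − 10625) / 0.6667 = -10076 J.
Work on gas = −W_by = 10076 J.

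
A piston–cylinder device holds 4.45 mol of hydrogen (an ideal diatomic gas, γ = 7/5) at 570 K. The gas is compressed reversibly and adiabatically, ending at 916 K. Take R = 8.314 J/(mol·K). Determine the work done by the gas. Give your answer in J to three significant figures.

W ≈ -32000 J

Adiabatic ⇒ Q = 0, so W_by = −ΔU = nCᵥ(T₁ − T₂).
Cᵥ = 5R/2 = 20.79 J/(mol·K).
W = (4.45)(20.79)(570 − 916) = -32003 J.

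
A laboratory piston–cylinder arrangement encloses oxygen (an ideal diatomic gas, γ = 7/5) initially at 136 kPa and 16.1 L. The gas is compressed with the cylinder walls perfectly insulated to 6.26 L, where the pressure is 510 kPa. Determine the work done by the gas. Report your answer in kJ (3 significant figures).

Adiabatic: W = (P₁V₁ − P₂V₂)/(γ − 1) with γ = 7/5.
P₁V₁ = 2190 J, P₂V₂ = 3193 J.
W = (2190 − 3193) / 0.4 = -2507 J.

W ≈ -2.51 kJ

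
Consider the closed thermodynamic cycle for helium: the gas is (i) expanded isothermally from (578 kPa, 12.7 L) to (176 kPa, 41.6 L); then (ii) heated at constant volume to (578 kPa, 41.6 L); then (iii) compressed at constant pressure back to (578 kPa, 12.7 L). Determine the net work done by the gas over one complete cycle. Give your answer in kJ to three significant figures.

Leg (i): W = PᵢVᵢ ln(V_f/Vᵢ) = (7341) ln(41.6/12.7) = 8710 J.
Leg (ii): W = 0.
Leg (iii): W = PΔV = (578)(12.7 − 41.6) = -16704 J.
W_net = 8710 − 16704 = -7995 J.

W_net ≈ -7.99 kJ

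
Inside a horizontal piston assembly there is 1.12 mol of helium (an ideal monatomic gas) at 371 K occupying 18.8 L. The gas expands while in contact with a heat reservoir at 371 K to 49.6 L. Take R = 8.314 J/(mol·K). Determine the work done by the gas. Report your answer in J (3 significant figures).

Isothermal: W = nRT ln(V₂/V₁).
W = (1.12)(8.314)(371) × ln(49.6/18.8)
  = 3455 × 0.9701
W_by_gas = 3351 J.

W ≈ 3350 J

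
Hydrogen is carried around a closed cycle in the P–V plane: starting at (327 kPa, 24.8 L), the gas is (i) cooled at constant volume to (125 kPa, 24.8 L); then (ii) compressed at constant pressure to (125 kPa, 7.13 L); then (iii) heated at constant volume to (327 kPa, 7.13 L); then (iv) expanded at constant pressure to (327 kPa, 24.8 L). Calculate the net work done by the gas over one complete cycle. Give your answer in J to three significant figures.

W_net ≈ 3570 J

Constant-volume legs do no work.
W(ii) = (125)(7.13 − 24.8) = -2209 J; W(iv) = (327)(24.8 − 7.13) = 5778 J.
W_net = -2209 + 5778 = 3569 J (the clockwise enclosed area).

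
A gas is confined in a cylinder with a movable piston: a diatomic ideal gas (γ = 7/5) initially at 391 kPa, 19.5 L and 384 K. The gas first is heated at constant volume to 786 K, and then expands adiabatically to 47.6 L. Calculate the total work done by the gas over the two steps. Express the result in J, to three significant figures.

W_total ≈ 11700 J

Step 1 (isochoric): W = 0 (constant volume).
After step 1: P = 800.3 kPa (V unchanged).
Step 2 (adiabatic): W = (P₁V₁ − P₂V₂)/(γ−1) = (15606 − 10921)/0.4 = 11713 J.
W_total = 0 + 11713 = 11713 J.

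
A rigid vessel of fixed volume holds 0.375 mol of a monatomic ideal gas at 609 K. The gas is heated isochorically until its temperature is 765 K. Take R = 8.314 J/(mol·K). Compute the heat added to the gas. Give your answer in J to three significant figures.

Constant volume ⇒ W = 0, so Q = ΔU = nCᵥΔT with Cᵥ = 3R/2 = 12.47 J/(mol·K).
ΔU = (0.375)(12.47)(765 − 609) = 729.6 J.

Q ≈ 730 J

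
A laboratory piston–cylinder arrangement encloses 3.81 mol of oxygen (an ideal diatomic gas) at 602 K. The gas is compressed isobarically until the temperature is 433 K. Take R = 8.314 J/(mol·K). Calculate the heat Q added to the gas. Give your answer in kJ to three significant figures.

Q ≈ -18.7 kJ

Isobaric: W = nRΔT = (3.81)(8.314)(-169) = -5353 J.
ΔU = nCᵥΔT with Cᵥ = 5R/2: ΔU = (3.81)(20.79)(-169) = -13383 J.
Q = ΔU + W = -13383 − 5353 = -18737 J.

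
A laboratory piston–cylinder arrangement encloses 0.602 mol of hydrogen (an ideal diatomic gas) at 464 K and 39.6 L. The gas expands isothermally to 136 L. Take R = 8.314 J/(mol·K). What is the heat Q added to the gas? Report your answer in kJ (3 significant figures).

Isothermal ⇒ ΔU = 0, so Q = W = nRT ln(V₂/V₁).
Q = (0.602)(8.314)(464) ln(136/39.6) = 2322 × 1.234 = 2865 J.

Q ≈ 2.87 kJ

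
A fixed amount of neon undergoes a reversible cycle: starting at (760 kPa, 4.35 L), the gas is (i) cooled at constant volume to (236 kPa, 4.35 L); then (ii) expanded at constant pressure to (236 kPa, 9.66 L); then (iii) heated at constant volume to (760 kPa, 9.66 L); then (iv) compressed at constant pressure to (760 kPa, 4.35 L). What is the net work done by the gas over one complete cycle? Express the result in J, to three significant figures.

W_net ≈ -2780 J

Constant-volume legs do no work.
W(ii) = (236)(9.66 − 4.35) = 1253 J; W(iv) = (760)(4.35 − 9.66) = -4036 J.
W_net = 1253 − 4036 = -2782 J (the counter-clockwise enclosed area).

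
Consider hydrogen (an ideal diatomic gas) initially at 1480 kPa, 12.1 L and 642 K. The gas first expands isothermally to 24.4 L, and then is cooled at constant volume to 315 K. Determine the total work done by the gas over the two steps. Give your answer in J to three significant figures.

W_total ≈ 12600 J

Step 1 (isothermal): W = P₁V₁ ln(V₂/V₁) = (17908) ln(24.4/12.1) = 12560 J.
Step 2 (isochoric): W = 0 (constant volume).
W_total = 12560 + 0 = 12560 J.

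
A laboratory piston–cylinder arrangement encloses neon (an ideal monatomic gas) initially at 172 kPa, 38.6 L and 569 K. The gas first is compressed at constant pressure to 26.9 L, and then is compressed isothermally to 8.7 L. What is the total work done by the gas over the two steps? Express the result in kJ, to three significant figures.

W_total ≈ -7.24 kJ

Step 1 (isobaric): W = PΔV = (172 kPa)(26.9 − 38.6 L) = -2012 J.
After step 1: P = 172 kPa, V = 26.9 L, T = 396.5 K.
Step 2 (isothermal): W = P₁V₁ ln(V₂/V₁) = (4627) ln(8.7/26.9) = -5223 J.
W_total = -2012 − 5223 = -7235 J.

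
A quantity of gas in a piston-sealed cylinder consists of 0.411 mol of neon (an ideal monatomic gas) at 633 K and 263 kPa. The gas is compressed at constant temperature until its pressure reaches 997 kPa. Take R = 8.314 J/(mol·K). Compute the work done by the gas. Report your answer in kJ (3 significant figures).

Isothermal process: W = nRT ln(V₂/V₁) = nRT ln(P₁/P₂).
W = (0.411)(8.314)(633) × ln(263/997)
  = 2163 × ln(0.2638) = 2163 × -1.333
W_by_gas = -2882 J.

W ≈ -2.88 kJ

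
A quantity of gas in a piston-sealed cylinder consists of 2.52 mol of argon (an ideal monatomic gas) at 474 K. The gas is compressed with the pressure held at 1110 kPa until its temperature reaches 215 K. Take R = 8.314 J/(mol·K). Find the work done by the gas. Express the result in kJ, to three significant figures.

Isobaric: W = P ΔV = nR ΔT.
W = (2.52)(8.314)(215 − 474) = -5426 J.

W ≈ -5.43 kJ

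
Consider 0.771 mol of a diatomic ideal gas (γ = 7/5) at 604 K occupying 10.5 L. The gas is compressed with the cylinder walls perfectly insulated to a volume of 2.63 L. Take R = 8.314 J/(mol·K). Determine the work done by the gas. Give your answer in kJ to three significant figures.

W ≈ -7.16 kJ

Adiabatic: TV^(γ−1) = const with γ = 7/5.
T₂ = T₁ (V₁/V₂)^(γ−1) = 604 × (10.5/2.63)^0.4 = 604 × 1.74 = 1051 K.
W_by = nCᵥ(T₁ − T₂) = (0.771)(20.79)(604 − 1051) = -7160 J.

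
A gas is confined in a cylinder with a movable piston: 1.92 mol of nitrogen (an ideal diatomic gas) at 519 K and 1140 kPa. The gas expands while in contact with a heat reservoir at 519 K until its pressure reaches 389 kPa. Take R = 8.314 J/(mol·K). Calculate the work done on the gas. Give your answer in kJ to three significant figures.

W ≈ -8.91 kJ

Isothermal process: W = nRT ln(V₂/V₁) = nRT ln(P₁/P₂).
W = (1.92)(8.314)(519) × ln(1140/389)
  = 8285 × ln(2.931) = 8285 × 1.075
W_by_gas = 8908 J; work on gas = −W_by = -8908 J.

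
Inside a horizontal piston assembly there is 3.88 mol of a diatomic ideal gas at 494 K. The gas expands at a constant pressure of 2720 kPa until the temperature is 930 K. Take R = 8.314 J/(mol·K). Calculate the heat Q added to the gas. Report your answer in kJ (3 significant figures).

Isobaric: W = nRΔT = (3.88)(8.314)(436) = 14065 J.
ΔU = nCᵥΔT with Cᵥ = 5R/2: ΔU = (3.88)(20.79)(436) = 35162 J.
Q = ΔU + W = 35162 + 14065 = 49226 J.

Q ≈ 49.2 kJ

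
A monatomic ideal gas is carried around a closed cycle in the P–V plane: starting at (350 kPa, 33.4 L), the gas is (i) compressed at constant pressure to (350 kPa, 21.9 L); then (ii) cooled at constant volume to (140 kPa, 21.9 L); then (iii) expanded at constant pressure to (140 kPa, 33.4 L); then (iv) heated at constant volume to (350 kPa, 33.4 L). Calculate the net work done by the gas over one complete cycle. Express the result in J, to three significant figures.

W_net ≈ -2420 J

Constant-volume legs do no work.
W(i) = (350)(21.9 − 33.4) = -4025 J; W(iii) = (140)(33.4 − 21.9) = 1610 J.
W_net = -4025 + 1610 = -2415 J (the counter-clockwise enclosed area).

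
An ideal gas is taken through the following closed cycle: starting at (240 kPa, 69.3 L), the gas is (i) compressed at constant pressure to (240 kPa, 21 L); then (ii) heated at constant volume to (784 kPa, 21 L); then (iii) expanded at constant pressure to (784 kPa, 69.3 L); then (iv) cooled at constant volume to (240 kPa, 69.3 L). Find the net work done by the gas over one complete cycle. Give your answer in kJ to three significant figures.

Constant-volume legs do no work.
W(i) = (240)(21 − 69.3) = -11592 J; W(iii) = (784)(69.3 − 21) = 37867 J.
W_net = -11592 + 37867 = 26275 J (the clockwise enclosed area).

W_net ≈ 26.3 kJ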